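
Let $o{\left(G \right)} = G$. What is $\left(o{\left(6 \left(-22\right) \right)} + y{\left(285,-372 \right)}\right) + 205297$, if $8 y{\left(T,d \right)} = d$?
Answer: $\frac{410237}{2} \approx 2.0512 \cdot 10^{5}$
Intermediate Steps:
$y{\left(T,d \right)} = \frac{d}{8}$
$\left(o{\left(6 \left(-22\right) \right)} + y{\left(285,-372 \right)}\right) + 205297 = \left(6 \left(-22\right) + \frac{1}{8} \left(-372\right)\right) + 205297 = \left(-132 - \frac{93}{2}\right) + 205297 = - \frac{357}{2} + 205297 = \frac{410237}{2}$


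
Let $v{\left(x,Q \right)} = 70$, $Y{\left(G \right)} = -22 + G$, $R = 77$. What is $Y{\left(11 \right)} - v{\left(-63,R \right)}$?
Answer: $-81$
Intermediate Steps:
$Y{\left(11 \right)} - v{\left(-63,R \right)} = \left(-22 + 11\right) - 70 = -11 - 70 = -81$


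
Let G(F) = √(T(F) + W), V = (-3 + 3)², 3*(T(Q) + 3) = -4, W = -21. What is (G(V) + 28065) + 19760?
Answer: 47825 + 2*I*√57/3 ≈ 47825.0 + 5.0332*I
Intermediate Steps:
T(Q) = -13/3 (T(Q) = -3 + (⅓)*(-4) = -3 - 4/3 = -13/3)
V = 0 (V = 0² = 0)
G(F) = 2*I*√57/3 (G(F) = √(-13/3 - 21) = √(-76/3) = 2*I*√57/3)
(G(V) + 28065) + 19760 = (2*I*√57/3 + 28065) + 19760 = (28065 + 2*I*√57/3) + 19760 = 47825 + 2*I*√57/3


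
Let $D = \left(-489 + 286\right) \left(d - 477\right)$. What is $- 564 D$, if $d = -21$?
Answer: $-57017016$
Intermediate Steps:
$D = 101094$ ($D = \left(-489 + 286\right) \left(-21 - 477\right) = \left(-203\right) \left(-498\right) = 101094$)
$- 564 D = \left(-564\right) 101094 = -57017016$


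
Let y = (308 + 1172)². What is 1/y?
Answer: 1/2190400 ≈ 4.5654e-7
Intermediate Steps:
y = 2190400 (y = 1480² = 2190400)
1/y = 1/2190400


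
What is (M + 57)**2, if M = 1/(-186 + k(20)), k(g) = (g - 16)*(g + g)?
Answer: 2193361/676 ≈ 3244.6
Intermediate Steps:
k(g) = 2*g*(-16 + g) (k(g) = (-16 + g)*(2*g) = 2*g*(-16 + g))
M = -1/26 (M = 1/(-186 + 2*20*(-16 + 20)) = 1/(-186 + 2*20*4) = 1/(-186 + 160) = 1/(-26) = -1/26 ≈ -0.038462)
(M + 57)**2 = (-1/26 + 57)**2 = (1481/26)**2 = 2193361/676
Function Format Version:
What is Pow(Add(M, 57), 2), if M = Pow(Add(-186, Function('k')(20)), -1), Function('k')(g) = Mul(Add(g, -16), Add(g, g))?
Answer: Rational(2193361, 676) ≈ 3244.6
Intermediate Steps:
Function('k')(g) = Mul(2, g, Add(-16, g)) (Function('k')(g) = Mul(Add(-16, g), Mul(2, g)) = Mul(2, g, Add(-16, g)))
M = Rational(-1, 26) (M = Pow(Add(-186, Mul(2, 20, Add(-16, 20))), -1) = Pow(Add(-186, Mul(2, 20, 4)), -1) = Pow(Add(-186, 160), -1) = Pow(-26, -1) = Rational(-1, 26) ≈ -0.038462)
Pow(Add(M, 57), 2) = Pow(Add(Rational(-1, 26), 57), 2) = Pow(Rational(1481, 26), 2) = Rational(2193361, 676)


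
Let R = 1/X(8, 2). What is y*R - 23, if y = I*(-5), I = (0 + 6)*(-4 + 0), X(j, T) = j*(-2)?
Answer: -61/2 ≈ -30.500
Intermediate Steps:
X(j, T) = -2*j
I = -24 (I = 6*(-4) = -24)
y = 120 (y = -24*(-5) = 120)
R = -1/16 (R = 1/(-2*8) = 1/(-16) = -1/16 ≈ -0.062500)
y*R - 23 = 120*(-1/16) - 23 = -15/2 - 23 = -61/2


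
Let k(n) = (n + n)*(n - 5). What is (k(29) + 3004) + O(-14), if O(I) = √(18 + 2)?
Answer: 4396 + 2*√5 ≈ 4400.5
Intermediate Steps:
O(I) = 2*√5 (O(I) = √20 = 2*√5)
k(n) = 2*n*(-5 + n) (k(n) = (2*n)*(-5 + n) = 2*n*(-5 + n))
(k(29) + 3004) + O(-14) = (2*29*(-5 + 29) + 3004) + 2*√5 = (2*29*24 + 3004) + 2*√5 = (1392 + 3004) + 2*√5 = 4396 + 2*√5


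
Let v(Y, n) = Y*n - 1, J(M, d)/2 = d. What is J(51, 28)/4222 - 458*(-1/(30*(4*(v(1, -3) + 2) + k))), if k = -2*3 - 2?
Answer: -476699/506640 ≈ -0.94090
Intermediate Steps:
J(M, d) = 2*d
k = -8 (k = -6 - 2 = -8)
v(Y, n) = -1 + Y*n
J(51, 28)/4222 - 458*(-1/(30*(4*(v(1, -3) + 2) + k))) = (2*28)/4222 - 458*(-1/(30*(4*((-1 + 1*(-3)) + 2) - 8))) = 56*(1/4222) - 458*(-1/(30*(4*((-1 - 3) + 2) - 8))) = 28/2111 - 458*(-1/(30*(4*(-4 + 2) - 8))) = 28/2111 - 458*(-1/(30*(4*(-2) - 8))) = 28/2111 - 458*(-1/(30*(-8 - 8))) = 28/2111 - 458/((-16*(-30))) = 28/2111 - 458/480 = 28/2111 - 458*1/480 = 28/2111 - 229/240 = -476699/506640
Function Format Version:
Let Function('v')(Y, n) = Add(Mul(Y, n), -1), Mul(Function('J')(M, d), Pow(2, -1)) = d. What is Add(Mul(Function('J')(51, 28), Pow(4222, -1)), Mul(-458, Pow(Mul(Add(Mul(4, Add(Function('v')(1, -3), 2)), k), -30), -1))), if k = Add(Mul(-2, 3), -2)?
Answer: Rational(-476699, 506640) ≈ -0.94090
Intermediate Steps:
Function('J')(M, d) = Mul(2, d)
k = -8 (k = Add(-6, -2) = -8)
Function('v')(Y, n) = Add(-1, Mul(Y, n))
Add(Mul(Function('J')(51, 28), Pow(4222, -1)), Mul(-458, Pow(Mul(Add(Mul(4, Add(Function('v')(1, -3), 2)), k), -30), -1))) = Add(Mul(Mul(2, 28), Pow(4222, -1)), Mul(-458, Pow(Mul(Add(Mul(4, Add(Add(-1, Mul(1, -3)), 2)), -8), -30), -1))) = Add(Mul(56, Rational(1, 4222)), Mul(-458, Pow(Mul(Add(Mul(4, Add(Add(-1, -3), 2)), -8), -30), -1))) = Add(Rational(28, 2111), Mul(-458, Pow(Mul(Add(Mul(4, Add(-4, 2)), -8), -30), -1))) = Add(Rational(28, 2111), Mul(-458, Pow(Mul(Add(Mul(4, -2), -8), -30), -1))) = Add(Rational(28, 2111), Mul(-458, Pow(Mul(Add(-8, -8), -30), -1))) = Add(Rational(28, 2111), Mul(-458, Pow(Mul(-16, -30), -1))) = Add(Rational(28, 2111), Mul(-458, Pow(480, -1))) = Add(Rational(28, 2111), Mul(-458, Rational(1, 480))) = Add(Rational(28, 2111), Rational(-229, 240)) = Rational(-476699, 506640)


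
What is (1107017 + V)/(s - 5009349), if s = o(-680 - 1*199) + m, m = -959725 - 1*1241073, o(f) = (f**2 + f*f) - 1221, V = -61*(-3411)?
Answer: -657544/2833043 ≈ -0.23210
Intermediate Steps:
V = 208071
o(f) = -1221 + 2*f**2 (o(f) = (f**2 + f**2) - 1221 = 2*f**2 - 1221 = -1221 + 2*f**2)
m = -2200798 (m = -959725 - 1241073 = -2200798)
s = -656737 (s = (-1221 + 2*(-680 - 1*199)**2) - 2200798 = (-1221 + 2*(-680 - 199)**2) - 2200798 = (-1221 + 2*(-879)**2) - 2200798 = (-1221 + 2*772641) - 2200798 = (-1221 + 1545282) - 2200798 = 1544061 - 2200798 = -656737)
(1107017 + V)/(s - 5009349) = (1107017 + 208071)/(-656737 - 5009349) = 1315088/(-5666086) = 1315088*(-1/5666086) = -657544/2833043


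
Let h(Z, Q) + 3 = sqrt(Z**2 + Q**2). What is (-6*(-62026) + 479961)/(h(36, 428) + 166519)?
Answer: 11824259531/2310616148 - 284039*sqrt(11530)/2310616148 ≈ 5.1042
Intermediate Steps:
h(Z, Q) = -3 + sqrt(Q**2 + Z**2) (h(Z, Q) = -3 + sqrt(Z**2 + Q**2) = -3 + sqrt(Q**2 + Z**2))
(-6*(-62026) + 479961)/(h(36, 428) + 166519) = (-6*(-62026) + 479961)/((-3 + sqrt(428**2 + 36**2)) + 166519) = (372156 + 479961)/((-3 + sqrt(183184 + 1296)) + 166519) = 852117/((-3 + sqrt(184480)) + 166519) = 852117/((-3 + 4*sqrt(11530)) + 166519) = 852117/(166516 + 4*sqrt(11530))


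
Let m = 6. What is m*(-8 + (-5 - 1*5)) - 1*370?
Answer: -478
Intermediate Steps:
m*(-8 + (-5 - 1*5)) - 1*370 = 6*(-8 + (-5 - 1*5)) - 1*370 = 6*(-8 + (-5 - 5)) - 370 = 6*(-8 - 10) - 370 = 6*(-18) - 370 = -108 - 370 = -478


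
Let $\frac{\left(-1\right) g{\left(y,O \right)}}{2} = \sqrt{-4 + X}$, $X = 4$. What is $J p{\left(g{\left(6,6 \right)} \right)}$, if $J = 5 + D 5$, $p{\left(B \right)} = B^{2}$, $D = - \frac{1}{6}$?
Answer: $0$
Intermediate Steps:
$g{\left(y,O \right)} = 0$ ($g{\left(y,O \right)} = - 2 \sqrt{-4 + 4} = - 2 \sqrt{0} = \left(-2\right) 0 = 0$)
$D = - \frac{1}{6}$ ($D = \left(-1\right) \frac{1}{6} = - \frac{1}{6} \approx -0.16667$)
$J = \frac{25}{6}$ ($J = 5 - \frac{5}{6} = \frac{25}{6} \approx 4.1667$)
$J p{\left(g{\left(6,6 \right)} \right)} = \frac{25 \cdot 0^{2}}{6} = \frac{25}{6} \cdot 0 = 0$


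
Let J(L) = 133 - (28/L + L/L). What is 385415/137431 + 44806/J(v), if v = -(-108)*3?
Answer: 502894563541/1468450235 ≈ 342.47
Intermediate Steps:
v = 324 (v = -9*(-36) = 324)
J(L) = 132 - 28/L (J(L) = 133 - (28/L + 1) = 133 - (1 + 28/L) = 133 + (-1 - 28/L) = 132 - 28/L)
385415/137431 + 44806/J(v) = 385415/137431 + 44806/(132 - 28/324) = 385415*(1/137431) + 44806/(132 - 28*1/324) = 385415/137431 + 44806/(132 - 7/81) = 385415/137431 + 44806/(10685/81) = 385415/137431 + 44806*(81/10685) = 385415/137431 + 3629286/10685 = 502894563541/1468450235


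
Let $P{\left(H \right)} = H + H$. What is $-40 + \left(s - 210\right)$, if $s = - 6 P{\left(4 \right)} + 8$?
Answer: $-290$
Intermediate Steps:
$P{\left(H \right)} = 2 H$
$s = -40$ ($s = - 6 \cdot 2 \cdot 4 + 8 = \left(-6\right) 8 + 8 = -48 + 8 = -40$)
$-40 + \left(s - 210\right) = -40 - 250 = -290$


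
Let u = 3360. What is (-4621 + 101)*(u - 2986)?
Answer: -1690480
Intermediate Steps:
(-4621 + 101)*(u - 2986) = (-4621 + 101)*(3360 - 2986) = -4520*374 = -1690480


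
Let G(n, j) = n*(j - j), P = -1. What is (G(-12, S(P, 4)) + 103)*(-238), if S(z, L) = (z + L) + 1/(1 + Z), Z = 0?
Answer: -24514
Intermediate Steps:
S(z, L) = 1 + L + z (S(z, L) = (z + L) + 1/(1 + 0) = (L + z) + 1/1 = (L + z) + 1 = 1 + L + z)
G(n, j) = 0 (G(n, j) = n*0 = 0)
(G(-12, S(P, 4)) + 103)*(-238) = (0 + 103)*(-238) = 103*(-238) = -24514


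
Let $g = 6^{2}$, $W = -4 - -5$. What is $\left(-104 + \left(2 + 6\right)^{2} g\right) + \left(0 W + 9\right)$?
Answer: $2209$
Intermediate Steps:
$W = 1$ ($W = -4 + 5 = 1$)
$g = 36$
$\left(-104 + \left(2 + 6\right)^{2} g\right) + \left(0 W + 9\right) = \left(-104 + \left(2 + 6\right)^{2} \cdot 36\right) + \left(0 \cdot 1 + 9\right) = \left(-104 + 8^{2} \cdot 36\right) + \left(0 + 9\right) = \left(-104 + 64 \cdot 36\right) + 9 = \left(-104 + 2304\right) + 9 = 2200 + 9 = 2209$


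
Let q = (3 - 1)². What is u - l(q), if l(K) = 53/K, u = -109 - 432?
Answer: -2217/4 ≈ -554.25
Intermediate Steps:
u = -541
q = 4 (q = 2² = 4)
u - l(q) = -541 - 53/4 = -2217/4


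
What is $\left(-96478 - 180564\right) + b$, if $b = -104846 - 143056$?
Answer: $-524944$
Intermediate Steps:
$b = -247902$ ($b = -104846 - 143056 = -247902$)
$\left(-96478 - 180564\right) + b = \left(-96478 - 180564\right) - 247902 = -277042 - 247902 = -524944$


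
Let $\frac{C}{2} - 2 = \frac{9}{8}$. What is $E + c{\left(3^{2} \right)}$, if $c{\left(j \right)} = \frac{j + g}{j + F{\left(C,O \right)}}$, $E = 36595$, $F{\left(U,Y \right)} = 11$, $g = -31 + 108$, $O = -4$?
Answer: $\frac{365993}{10} \approx 36599.0$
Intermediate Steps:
$C = \frac{25}{4}$ ($C = 4 + 2 \cdot \frac{9}{8} = 4 + \frac{9}{4} = \frac{25}{4} \approx 6.25$)
$g = 77$
$c{\left(j \right)} = \frac{77 + j}{11 + j}$ ($c{\left(j \right)} = \frac{j + 77}{j + 11} = \frac{77 + j}{11 + j}$)
$E + c{\left(3^{2} \right)} = 36595 + \frac{77 + 3^{2}}{11 + 3^{2}} = 36595 + \frac{77 + 9}{11 + 9} = 36595 + \frac{1}{20} \cdot 86 = 36595 + \frac{43}{10} = \frac{365993}{10}$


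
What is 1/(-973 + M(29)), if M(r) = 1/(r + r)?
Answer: -58/56433 ≈ -0.0010278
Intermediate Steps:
M(r) = 1/(2*r)
1/(-973 + M(29)) = 1/(-973 + (½)/29) = 1/(-973 + (½)*(1/29)) = 1/(-973 + 1/58) = 1/(-56433/58) = -58/56433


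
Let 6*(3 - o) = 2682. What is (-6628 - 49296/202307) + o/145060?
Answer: -48629214892457/7336663355 ≈ -6628.3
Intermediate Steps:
o = -444 (o = 3 - 1/6*2682 = 3 - 447 = -444)
(-6628 - 49296/202307) + o/145060 = (-6628 - 49296/202307) - 444/145060 = (-6628 - 49296*1/202307) - 444*1/145060 = (-6628 - 49296/202307) - 111/36265 = -1340940092/202307 - 111/36265 = -48629214892457/7336663355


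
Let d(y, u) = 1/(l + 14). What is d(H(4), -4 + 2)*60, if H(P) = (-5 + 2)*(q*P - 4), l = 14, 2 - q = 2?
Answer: 15/7 ≈ 2.1429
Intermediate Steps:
q = 0 (q = 2 - 1*2 = 2 - 2 = 0)
H(P) = 12 (H(P) = (-5 + 2)*(0*P - 4) = -3*(0 - 4) = -3*(-4) = 12)
d(y, u) = 1/28 (d(y, u) = 1/(14 + 14) = 1/28)
d(H(4), -4 + 2)*60 = (1/28)*60 = 15/7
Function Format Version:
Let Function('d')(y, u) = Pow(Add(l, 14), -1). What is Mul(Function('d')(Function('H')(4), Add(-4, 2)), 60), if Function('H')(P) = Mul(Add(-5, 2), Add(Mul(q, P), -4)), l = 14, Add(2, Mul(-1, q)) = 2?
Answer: Rational(15, 7) ≈ 2.1429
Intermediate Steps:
q = 0 (q = Add(2, Mul(-1, 2)) = Add(2, -2) = 0)
Function('H')(P) = 12 (Function('H')(P) = Mul(Add(-5, 2), Add(Mul(0, P), -4)) = Mul(-3, Add(0, -4)) = Mul(-3, -4) = 12)
Function('d')(y, u) = Rational(1, 28) (Function('d')(y, u) = Pow(Add(14, 14), -1) = Pow(28, -1) = Rational(1, 28))
Mul(Function('d')(Function('H')(4), Add(-4, 2)), 60) = Mul(Rational(1, 28), 60) = Rational(15, 7)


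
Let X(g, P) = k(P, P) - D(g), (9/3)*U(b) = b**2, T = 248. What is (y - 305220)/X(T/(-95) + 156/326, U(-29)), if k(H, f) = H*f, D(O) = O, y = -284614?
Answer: -82202215410/10952543411 ≈ -7.5053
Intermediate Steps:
U(b) = b**2/3
X(g, P) = P**2 - g (X(g, P) = P*P - g = P**2 - g)
(y - 305220)/X(T/(-95) + 156/326, U(-29)) = (-284614 - 305220)/(((1/3)*(-29)**2)**2 - (248/(-95) + 156/326)) = -589834/(((1/3)*841)**2 - (248*(-1/95) + 156*(1/326))) = -589834/((841/3)**2 - (-248/95 + 78/163)) = -589834/(707281/9 - 1*(-33014/15485)) = -589834/(707281/9 + 33014/15485) = -589834/10952543411/139365 = -589834*139365/10952543411 = -82202215410/10952543411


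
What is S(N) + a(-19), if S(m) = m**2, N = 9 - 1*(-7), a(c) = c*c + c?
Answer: 598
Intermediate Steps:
a(c) = c + c**2 (a(c) = c**2 + c = c + c**2)
N = 16 (N = 9 + 7 = 16)
S(N) + a(-19) = 16**2 - 19*(1 - 19) = 256 - 19*(-18) = 256 + 342 = 598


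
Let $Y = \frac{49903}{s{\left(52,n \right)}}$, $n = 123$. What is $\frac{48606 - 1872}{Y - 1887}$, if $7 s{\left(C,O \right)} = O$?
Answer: $\frac{2874141}{58610} \approx 49.038$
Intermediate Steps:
$s{\left(C,O \right)} = \frac{O}{7}$
$Y = \frac{349321}{123}$ ($Y = \frac{49903}{\frac{1}{7} \cdot 123} = \frac{49903}{\frac{123}{7}} = 49903 \cdot \frac{7}{123} = \frac{349321}{123} \approx 2840.0$)
$\frac{48606 - 1872}{Y - 1887} = \frac{48606 - 1872}{\frac{349321}{123} - 1887} = \frac{46734}{\frac{117220}{123}} = 46734 \cdot \frac{123}{117220} = \frac{2874141}{58610}$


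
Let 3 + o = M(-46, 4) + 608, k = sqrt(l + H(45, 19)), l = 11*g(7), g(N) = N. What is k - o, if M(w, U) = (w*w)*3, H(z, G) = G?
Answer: -6953 + 4*sqrt(6) ≈ -6943.2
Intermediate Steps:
M(w, U) = 3*w**2 (M(w, U) = w**2*3 = 3*w**2)
l = 77 (l = 11*7 = 77)
k = 4*sqrt(6) (k = sqrt(77 + 19) = sqrt(96) = 4*sqrt(6) ≈ 9.7980)
o = 6953 (o = -3 + (3*(-46)**2 + 608) = -3 + (3*2116 + 608) = -3 + (6348 + 608) = -3 + 6956 = 6953)
k - o = 4*sqrt(6) - 1*6953 = 4*sqrt(6) - 6953 = -6953 + 4*sqrt(6)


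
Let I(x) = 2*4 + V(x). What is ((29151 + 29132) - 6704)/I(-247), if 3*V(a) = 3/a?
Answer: 12740013/1975 ≈ 6450.6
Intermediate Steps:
V(a) = 1/a (V(a) = (3/a)/3 = 1/a)
I(x) = 8 + 1/x (I(x) = 2*4 + 1/x = 8 + 1/x)
((29151 + 29132) - 6704)/I(-247) = ((29151 + 29132) - 6704)/(8 + 1/(-247)) = (58283 - 6704)/(8 - 1/247) = 51579/(1975/247) = 51579*(247/1975) = 12740013/1975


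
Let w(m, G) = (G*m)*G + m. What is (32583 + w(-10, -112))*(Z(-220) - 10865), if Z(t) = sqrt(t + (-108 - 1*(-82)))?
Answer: 1008999955 - 92867*I*sqrt(246) ≈ 1.009e+9 - 1.4566e+6*I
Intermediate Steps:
w(m, G) = m + m*G**2 (w(m, G) = m*G**2 + m = m + m*G**2)
Z(t) = sqrt(-26 + t) (Z(t) = sqrt(t + (-108 + 82)) = sqrt(t - 26) = sqrt(-26 + t))
(32583 + w(-10, -112))*(Z(-220) - 10865) = (32583 - 10*(1 + (-112)**2))*(sqrt(-26 - 220) - 10865) = (32583 - 10*(1 + 12544))*(sqrt(-246) - 10865) = (32583 - 10*12545)*(I*sqrt(246) - 10865) = (32583 - 125450)*(-10865 + I*sqrt(246)) = -92867*(-10865 + I*sqrt(246)) = 1008999955 - 92867*I*sqrt(246)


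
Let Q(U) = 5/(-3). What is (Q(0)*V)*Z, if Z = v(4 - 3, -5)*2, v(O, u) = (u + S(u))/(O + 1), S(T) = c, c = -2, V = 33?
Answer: 385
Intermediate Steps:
S(T) = -2
v(O, u) = (-2 + u)/(1 + O) (v(O, u) = (u - 2)/(O + 1) = (-2 + u)/(1 + O))
Q(U) = -5/3 (Q(U) = 5*(-1/3) = -5/3)
Z = -7 (Z = ((-2 - 5)/(1 + (4 - 3)))*2 = (-7/(1 + 1))*2 = (-7/2)*2 = ((1/2)*(-7))*2 = -7/2*2 = -7)
(Q(0)*V)*Z = -5/3*33*(-7) = -55*(-7) = 385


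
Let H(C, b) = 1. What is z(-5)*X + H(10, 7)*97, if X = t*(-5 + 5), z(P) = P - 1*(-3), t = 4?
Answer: 97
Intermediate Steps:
z(P) = 3 + P (z(P) = P + 3 = 3 + P)
X = 0 (X = 4*(-5 + 5) = 4*0 = 0)
z(-5)*X + H(10, 7)*97 = (3 - 5)*0 + 1*97 = -2*0 + 97 = 0 + 97 = 97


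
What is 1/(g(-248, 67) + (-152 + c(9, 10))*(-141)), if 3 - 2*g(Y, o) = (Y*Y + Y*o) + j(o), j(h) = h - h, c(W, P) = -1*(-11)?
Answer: -2/5123 ≈ -0.00039040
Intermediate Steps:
c(W, P) = 11
j(h) = 0
g(Y, o) = 3/2 - Y²/2 - Y*o/2 (g(Y, o) = 3/2 - ((Y*Y + Y*o) + 0)/2 = 3/2 - ((Y² + Y*o) + 0)/2 = 3/2 - (Y² + Y*o)/2 = 3/2 + (-Y²/2 - Y*o/2) = 3/2 - Y²/2 - Y*o/2)
1/(g(-248, 67) + (-152 + c(9, 10))*(-141)) = 1/((3/2 - ½*(-248)² - ½*(-248)*67) + (-152 + 11)*(-141)) = 1/((3/2 - ½*61504 + 8308) - 141*(-141)) = 1/((3/2 - 30752 + 8308) + 19881) = 1/(-44885/2 + 19881) = 1/(-5123/2) = -2/5123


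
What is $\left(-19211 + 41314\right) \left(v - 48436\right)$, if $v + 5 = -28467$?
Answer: $-1699897524$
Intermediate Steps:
$v = -28472$ ($v = -5 - 28467 = -28472$)
$\left(-19211 + 41314\right) \left(v - 48436\right) = \left(-19211 + 41314\right) \left(-28472 - 48436\right) = 22103 \left(-76908\right) = -1699897524$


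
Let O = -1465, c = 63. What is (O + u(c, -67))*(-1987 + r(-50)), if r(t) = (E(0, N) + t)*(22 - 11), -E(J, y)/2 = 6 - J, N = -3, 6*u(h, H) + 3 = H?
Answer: 11823670/3 ≈ 3.9412e+6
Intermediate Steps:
u(h, H) = -1/2 + H/6
E(J, y) = -12 + 2*J (E(J, y) = -2*(6 - J) = -12 + 2*J)
r(t) = -132 + 11*t (r(t) = ((-12 + 2*0) + t)*(22 - 11) = ((-12 + 0) + t)*11 = (-12 + t)*11 = -132 + 11*t)
(O + u(c, -67))*(-1987 + r(-50)) = (-1465 + (-1/2 + (1/6)*(-67)))*(-1987 + (-132 + 11*(-50))) = (-1465 + (-1/2 - 67/6))*(-1987 + (-132 - 550)) = (-1465 - 35/3)*(-1987 - 682) = -4430/3*(-2669) = 11823670/3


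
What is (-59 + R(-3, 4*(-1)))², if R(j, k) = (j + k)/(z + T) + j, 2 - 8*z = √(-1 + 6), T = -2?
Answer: 122295044/36481 + 1238496*√5/36481 ≈ 3428.2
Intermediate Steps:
z = ¼ - √5/8 (z = ¼ - √(-1 + 6)/8 = ¼ - √5/8 ≈ -0.029509)
R(j, k) = j + (j + k)/(-7/4 - √5/8) (R(j, k) = (j + k)/((¼ - √5/8) - 2) + j = (j + k)/(-7/4 - √5/8) + j = j + (j + k)/(-7/4 - √5/8))
(-59 + R(-3, 4*(-1)))² = (-59 + (-448*(-1)/191 + (79/191)*(-3) + (8/191)*(-3)*√5 + 8*(4*(-1))*√5/191))² = (-59 + (-112/191*(-4) - 237/191 - 24*√5/191 + (8/191)*(-4)*√5))² = (-59 + (448/191 - 237/191 - 24*√5/191 - 32*√5/191))² = (-59 + (211/191 - 56*√5/191))² = (-11058/191 - 56*√5/191)²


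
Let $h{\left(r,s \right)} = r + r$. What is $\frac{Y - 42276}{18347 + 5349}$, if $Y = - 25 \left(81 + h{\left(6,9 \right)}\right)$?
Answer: $- \frac{44601}{23696} \approx -1.8822$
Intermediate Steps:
$h{\left(r,s \right)} = 2 r$
$Y = -2325$ ($Y = - 25 \left(81 + 2 \cdot 6\right) = - 25 \left(81 + 12\right) = \left(-25\right) 93 = -2325$)
$\frac{Y - 42276}{18347 + 5349} = \frac{-2325 - 42276}{18347 + 5349} = - \frac{44601}{23696}$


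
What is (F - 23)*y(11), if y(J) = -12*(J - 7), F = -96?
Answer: 5712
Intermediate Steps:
y(J) = 84 - 12*J (y(J) = -12*(-7 + J) = 84 - 12*J)
(F - 23)*y(11) = (-96 - 23)*(84 - 12*11) = -119*(84 - 132) = -119*(-48) = 5712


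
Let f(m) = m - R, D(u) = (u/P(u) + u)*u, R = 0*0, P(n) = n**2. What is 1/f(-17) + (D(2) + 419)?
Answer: 7207/17 ≈ 423.94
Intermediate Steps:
R = 0
D(u) = u*(u + 1/u) (D(u) = (u/(u**2) + u)*u = (u/u**2 + u)*u = (1/u + u)*u = (u + 1/u)*u = u*(u + 1/u))
f(m) = m (f(m) = m - 1*0 = m + 0 = m)
1/f(-17) + (D(2) + 419) = 1/(-17) + ((1 + 2**2) + 419) = -1/17 + ((1 + 4) + 419) = -1/17 + (5 + 419) = -1/17 + 424 = 7207/17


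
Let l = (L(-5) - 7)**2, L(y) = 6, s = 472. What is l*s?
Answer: 472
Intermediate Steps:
l = 1 (l = (6 - 7)**2 = (-1)**2 = 1)
l*s = 1*472 = 472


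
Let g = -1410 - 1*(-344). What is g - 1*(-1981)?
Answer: 915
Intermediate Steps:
g = -1066 (g = -1410 + 344 = -1066)
g - 1*(-1981) = -1066 - 1*(-1981) = -1066 + 1981 = 915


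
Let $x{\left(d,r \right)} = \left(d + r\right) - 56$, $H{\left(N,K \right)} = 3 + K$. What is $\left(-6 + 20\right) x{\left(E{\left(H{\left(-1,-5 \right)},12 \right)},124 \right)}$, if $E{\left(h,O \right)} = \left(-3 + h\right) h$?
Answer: $1092$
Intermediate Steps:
$E{\left(h,O \right)} = h \left(-3 + h\right)$
$x{\left(d,r \right)} = -56 + d + r$
$\left(-6 + 20\right) x{\left(E{\left(H{\left(-1,-5 \right)},12 \right)},124 \right)} = \left(-6 + 20\right) \left(-56 + \left(3 - 5\right) \left(-3 + \left(3 - 5\right)\right) + 124\right) = 14 \left(-56 - 2 \left(-3 - 2\right) + 124\right) = 14 \left(-56 - -10 + 124\right) = 14 \left(-56 + 10 + 124\right) = 14 \cdot 78 = 1092$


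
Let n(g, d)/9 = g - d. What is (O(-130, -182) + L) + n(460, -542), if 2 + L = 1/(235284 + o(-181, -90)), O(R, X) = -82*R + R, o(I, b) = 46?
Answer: 4599760181/235330 ≈ 19546.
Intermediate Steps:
n(g, d) = -9*d + 9*g (n(g, d) = 9*(g - d) = -9*d + 9*g)
O(R, X) = -81*R
L = -470659/235330 (L = -2 + 1/(235284 + 46) = -2 + 1/235330 = -470659/235330 ≈ -2.0000)
(O(-130, -182) + L) + n(460, -542) = (-81*(-130) - 470659/235330) + (-9*(-542) + 9*460) = (10530 - 470659/235330) + (4878 + 4140) = 2477554241/235330 + 9018 = 4599760181/235330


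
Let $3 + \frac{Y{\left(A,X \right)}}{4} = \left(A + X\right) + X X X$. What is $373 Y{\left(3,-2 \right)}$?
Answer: $-14920$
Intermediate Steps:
$Y{\left(A,X \right)} = -12 + 4 A + 4 X + 4 X^{3}$ ($Y{\left(A,X \right)} = -12 + 4 \left(\left(A + X\right) + X X X\right) = -12 + 4 \left(\left(A + X\right) + X^{2} X\right) = -12 + 4 \left(\left(A + X\right) + X^{3}\right) = -12 + 4 \left(A + X + X^{3}\right) = -12 + \left(4 A + 4 X + 4 X^{3}\right) = -12 + 4 A + 4 X + 4 X^{3}$)
$373 Y{\left(3,-2 \right)} = 373 \left(-12 + 4 \cdot 3 + 4 \left(-2\right) + 4 \left(-2\right)^{3}\right) = 373 \left(-12 + 12 - 8 + 4 \left(-8\right)\right) = 373 \left(-12 + 12 - 8 - 32\right) = 373 \left(-40\right) = -14920$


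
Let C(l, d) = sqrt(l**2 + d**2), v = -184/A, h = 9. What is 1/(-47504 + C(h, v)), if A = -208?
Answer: -32112704/1525481835531 - 26*sqrt(55285)/1525481835531 ≈ -2.1055e-5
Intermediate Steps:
v = 23/26 (v = -184/(-208) = -184*(-1/208) = 23/26 ≈ 0.88461)
C(l, d) = sqrt(d**2 + l**2)
1/(-47504 + C(h, v)) = 1/(-47504 + sqrt((23/26)**2 + 9**2)) = 1/(-47504 + sqrt(529/676 + 81)) = 1/(-47504 + sqrt(55285/676)) = 1/(-47504 + sqrt(55285)/26)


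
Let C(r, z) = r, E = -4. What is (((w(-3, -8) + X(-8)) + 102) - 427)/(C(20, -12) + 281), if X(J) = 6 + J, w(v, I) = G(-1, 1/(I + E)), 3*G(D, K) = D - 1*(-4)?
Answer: -326/301 ≈ -1.0831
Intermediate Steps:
G(D, K) = 4/3 + D/3 (G(D, K) = (D - 1*(-4))/3 = (D + 4)/3 = (4 + D)/3 = 4/3 + D/3)
w(v, I) = 1 (w(v, I) = 4/3 + (⅓)*(-1) = 4/3 - ⅓ = 1)
(((w(-3, -8) + X(-8)) + 102) - 427)/(C(20, -12) + 281) = (((1 + (6 - 8)) + 102) - 427)/(20 + 281) = (((1 - 2) + 102) - 427)/301 = ((-1 + 102) - 427)*(1/301) = (101 - 427)*(1/301) = -326*1/301 = -326/301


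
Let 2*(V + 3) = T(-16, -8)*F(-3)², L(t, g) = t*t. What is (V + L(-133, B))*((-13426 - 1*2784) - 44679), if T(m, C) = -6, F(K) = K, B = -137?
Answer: -1075238851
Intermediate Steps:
L(t, g) = t²
V = -30 (V = -3 + (-6*(-3)²)/2 = -3 + (-6*9)/2 = -3 + (½)*(-54) = -3 - 27 = -30)
(V + L(-133, B))*((-13426 - 1*2784) - 44679) = (-30 + (-133)²)*((-13426 - 1*2784) - 44679) = (-30 + 17689)*((-13426 - 2784) - 44679) = 17659*(-16210 - 44679) = 17659*(-60889) = -1075238851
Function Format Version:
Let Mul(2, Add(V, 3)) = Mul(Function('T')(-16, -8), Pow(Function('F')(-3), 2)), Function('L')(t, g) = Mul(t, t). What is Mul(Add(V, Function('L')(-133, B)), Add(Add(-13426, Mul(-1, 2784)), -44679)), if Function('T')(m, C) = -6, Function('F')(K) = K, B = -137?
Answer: -1075238851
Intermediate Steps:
Function('L')(t, g) = Pow(t, 2)
V = -30 (V = Add(-3, Mul(Rational(1, 2), Mul(-6, Pow(-3, 2)))) = Add(-3, Mul(Rational(1, 2), Mul(-6, 9))) = Add(-3, Mul(Rational(1, 2), -54)) = Add(-3, -27) = -30)
Mul(Add(V, Function('L')(-133, B)), Add(Add(-13426, Mul(-1, 2784)), -44679)) = Mul(Add(-30, Pow(-133, 2)), Add(Add(-13426, Mul(-1, 2784)), -44679)) = Mul(Add(-30, 17689), Add(Add(-13426, -2784), -44679)) = Mul(17659, Add(-16210, -44679)) = Mul(17659, -60889) = -1075238851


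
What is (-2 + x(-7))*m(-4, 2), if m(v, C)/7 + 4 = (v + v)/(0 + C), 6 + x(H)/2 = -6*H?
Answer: -3920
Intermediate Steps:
x(H) = -12 - 12*H (x(H) = -12 + 2*(-6*H) = -12 - 12*H)
m(v, C) = -28 + 14*v/C (m(v, C) = -28 + 7*((v + v)/(0 + C)) = -28 + 7*((2*v)/C) = -28 + 7*(2*v/C) = -28 + 14*v/C)
(-2 + x(-7))*m(-4, 2) = (-2 + (-12 - 12*(-7)))*(-28 + 14*(-4)/2) = (-2 + (-12 + 84))*(-28 + 14*(-4)*(½)) = (-2 + 72)*(-28 - 28) = 70*(-56) = -3920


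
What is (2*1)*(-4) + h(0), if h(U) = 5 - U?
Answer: -3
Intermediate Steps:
(2*1)*(-4) + h(0) = (2*1)*(-4) + (5 - 1*0) = 2*(-4) + (5 + 0) = -8 + 5 = -3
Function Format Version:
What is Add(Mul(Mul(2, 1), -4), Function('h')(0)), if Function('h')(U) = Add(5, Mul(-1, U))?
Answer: -3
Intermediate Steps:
Add(Mul(Mul(2, 1), -4), Function('h')(0)) = Add(Mul(Mul(2, 1), -4), Add(5, Mul(-1, 0))) = Add(Mul(2, -4), Add(5, 0)) = Add(-8, 5) = -3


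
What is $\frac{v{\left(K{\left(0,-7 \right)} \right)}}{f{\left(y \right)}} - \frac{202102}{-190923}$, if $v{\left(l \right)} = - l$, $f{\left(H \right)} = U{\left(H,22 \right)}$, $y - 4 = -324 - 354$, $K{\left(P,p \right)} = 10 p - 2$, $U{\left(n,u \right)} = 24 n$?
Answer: $\frac{135643979}{128682102} \approx 1.0541$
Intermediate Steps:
$K{\left(P,p \right)} = -2 + 10 p$
$y = -674$ ($y = 4 - 678 = -674$)
$f{\left(H \right)} = 24 H$
$\frac{v{\left(K{\left(0,-7 \right)} \right)}}{f{\left(y \right)}} - \frac{202102}{-190923} = \frac{\left(-1\right) \left(-2 + 10 \left(-7\right)\right)}{24 \left(-674\right)} - \frac{202102}{-190923} = \frac{\left(-1\right) \left(-2 - 70\right)}{-16176} - - \frac{202102}{190923} = \left(-1\right) \left(-72\right) \left(- \frac{1}{16176}\right) + \frac{202102}{190923} = 72 \left(- \frac{1}{16176}\right) + \frac{202102}{190923} = - \frac{3}{674} + \frac{202102}{190923} = \frac{135643979}{128682102}$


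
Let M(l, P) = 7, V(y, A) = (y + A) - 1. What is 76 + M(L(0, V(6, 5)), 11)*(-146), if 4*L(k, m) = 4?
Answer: -946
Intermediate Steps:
V(y, A) = -1 + A + y (V(y, A) = (A + y) - 1 = -1 + A + y)
L(k, m) = 1 (L(k, m) = (1/4)*4 = 1)
76 + M(L(0, V(6, 5)), 11)*(-146) = 76 + 7*(-146) = 76 - 1022 = -946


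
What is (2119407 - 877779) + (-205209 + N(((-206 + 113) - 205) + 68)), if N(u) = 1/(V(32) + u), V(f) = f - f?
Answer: 238376369/230 ≈ 1.0364e+6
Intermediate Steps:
V(f) = 0
N(u) = 1/u (N(u) = 1/(0 + u) = 1/u)
(2119407 - 877779) + (-205209 + N(((-206 + 113) - 205) + 68)) = (2119407 - 877779) + (-205209 + 1/(((-206 + 113) - 205) + 68)) = 1241628 + (-205209 + 1/((-93 - 205) + 68)) = 1241628 + (-205209 + 1/(-298 + 68)) = 1241628 + (-205209 + 1/(-230)) = 1241628 + (-205209 - 1/230) = 1241628 - 47198071/230 = 238376369/230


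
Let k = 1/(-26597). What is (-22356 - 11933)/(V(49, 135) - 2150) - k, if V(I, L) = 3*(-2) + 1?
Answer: 911986688/57316535 ≈ 15.911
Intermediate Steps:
V(I, L) = -5 (V(I, L) = -6 + 1 = -5)
k = -1/26597 ≈ -3.7598e-5
(-22356 - 11933)/(V(49, 135) - 2150) - k = (-22356 - 11933)/(-5 - 2150) - 1*(-1/26597) = -34289/(-2155) + 1/26597 = -34289*(-1/2155) + 1/26597 = 34289/2155 + 1/26597 = 911986688/57316535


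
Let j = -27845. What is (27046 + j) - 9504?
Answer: -10303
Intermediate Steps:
(27046 + j) - 9504 = (27046 - 27845) - 9504 = -799 - 9504 = -10303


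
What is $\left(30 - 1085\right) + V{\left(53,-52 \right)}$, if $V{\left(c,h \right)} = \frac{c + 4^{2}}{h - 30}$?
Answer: $- \frac{86579}{82} \approx -1055.8$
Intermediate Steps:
$V{\left(c,h \right)} = \frac{16 + c}{-30 + h}$ ($V{\left(c,h \right)} = \frac{c + 16}{-30 + h} = \frac{16 + c}{-30 + h}$)
$\left(30 - 1085\right) + V{\left(53,-52 \right)} = \left(30 - 1085\right) + \frac{16 + 53}{-30 - 52} = -1055 + \frac{1}{-82} \cdot 69 = -1055 - \frac{69}{82} = - \frac{86579}{82}$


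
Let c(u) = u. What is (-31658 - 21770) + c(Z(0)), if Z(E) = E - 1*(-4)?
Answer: -53424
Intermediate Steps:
Z(E) = 4 + E (Z(E) = E + 4 = 4 + E)
(-31658 - 21770) + c(Z(0)) = (-31658 - 21770) + (4 + 0) = -53428 + 4 = -53424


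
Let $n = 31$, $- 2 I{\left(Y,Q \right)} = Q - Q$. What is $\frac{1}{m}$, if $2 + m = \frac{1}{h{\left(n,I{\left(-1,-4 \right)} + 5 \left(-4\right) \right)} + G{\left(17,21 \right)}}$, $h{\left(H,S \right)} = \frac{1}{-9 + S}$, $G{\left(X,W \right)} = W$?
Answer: $- \frac{608}{1187} \approx -0.51222$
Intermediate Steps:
$I{\left(Y,Q \right)} = 0$ ($I{\left(Y,Q \right)} = - \frac{Q - Q}{2} = \left(- \frac{1}{2}\right) 0 = 0$)
$m = - \frac{1187}{608}$ ($m = -2 + \frac{1}{\frac{1}{-9 + \left(0 + 5 \left(-4\right)\right)} + 21} = -2 + \frac{1}{\frac{1}{-9 + \left(0 - 20\right)} + 21} = -2 + \frac{1}{\frac{1}{-9 - 20} + 21} = -2 + \frac{1}{\frac{1}{-29} + 21} = -2 + \frac{1}{- \frac{1}{29} + 21} = -2 + \frac{1}{\frac{608}{29}} = -2 + \frac{29}{608} = - \frac{1187}{608} \approx -1.9523$)
$\frac{1}{m} = \frac{1}{- \frac{1187}{608}} = - \frac{608}{1187}$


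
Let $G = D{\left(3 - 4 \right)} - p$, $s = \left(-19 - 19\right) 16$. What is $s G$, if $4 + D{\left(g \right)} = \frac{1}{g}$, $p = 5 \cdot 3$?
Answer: $12160$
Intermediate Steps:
$p = 15$
$D{\left(g \right)} = -4 + \frac{1}{g}$
$s = -608$ ($s = \left(-38\right) 16 = -608$)
$G = -20$ ($G = \left(-4 + \frac{1}{3 - 4}\right) - 15 = \left(-4 + \frac{1}{-1}\right) - 15 = \left(-4 - 1\right) - 15 = -5 - 15 = -20$)
$s G = \left(-608\right) \left(-20\right) = 12160$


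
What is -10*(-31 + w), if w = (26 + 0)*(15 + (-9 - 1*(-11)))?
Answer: -4110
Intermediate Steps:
w = 442 (w = 26*(15 + (-9 + 11)) = 26*(15 + 2) = 26*17 = 442)
-10*(-31 + w) = -10*(-31 + 442) = -10*411 = -4110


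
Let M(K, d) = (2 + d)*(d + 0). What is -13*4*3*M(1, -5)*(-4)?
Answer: 9360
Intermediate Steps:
M(K, d) = d*(2 + d) (M(K, d) = (2 + d)*d = d*(2 + d))
-13*4*3*M(1, -5)*(-4) = -13*4*3*(-5*(2 - 5))*(-4) = -156*(-5*(-3))*(-4) = -156*15*(-4) = -13*180*(-4) = -2340*(-4) = 9360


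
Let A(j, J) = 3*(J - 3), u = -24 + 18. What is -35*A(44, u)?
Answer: 945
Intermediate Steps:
u = -6
A(j, J) = -9 + 3*J (A(j, J) = 3*(-3 + J) = -9 + 3*J)
-35*A(44, u) = -35*(-9 + 3*(-6)) = -35*(-9 - 18) = -35*(-27) = 945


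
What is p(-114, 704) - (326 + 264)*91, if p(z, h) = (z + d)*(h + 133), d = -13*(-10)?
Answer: -40298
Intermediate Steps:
d = 130
p(z, h) = (130 + z)*(133 + h) (p(z, h) = (z + 130)*(h + 133) = (130 + z)*(133 + h))
p(-114, 704) - (326 + 264)*91 = (17290 + 130*704 + 133*(-114) + 704*(-114)) - (326 + 264)*91 = (17290 + 91520 - 15162 - 80256) - 590*91 = 13392 - 1*53690 = 13392 - 53690 = -40298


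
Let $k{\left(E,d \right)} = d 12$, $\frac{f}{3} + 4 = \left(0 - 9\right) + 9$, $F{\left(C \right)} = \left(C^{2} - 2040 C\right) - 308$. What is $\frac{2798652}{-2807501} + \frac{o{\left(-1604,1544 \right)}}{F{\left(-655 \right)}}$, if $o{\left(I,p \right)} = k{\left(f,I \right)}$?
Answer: $- \frac{4993427271132}{4955006242417} \approx -1.0078$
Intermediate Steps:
$F{\left(C \right)} = -308 + C^{2} - 2040 C$
$f = -12$ ($f = -12 + 3 \left(\left(0 - 9\right) + 9\right) = -12 + 3 \left(-9 + 9\right) = -12 + 3 \cdot 0 = -12 + 0 = -12$)
$k{\left(E,d \right)} = 12 d$
$o{\left(I,p \right)} = 12 I$
$\frac{2798652}{-2807501} + \frac{o{\left(-1604,1544 \right)}}{F{\left(-655 \right)}} = \frac{2798652}{-2807501} + \frac{12 \left(-1604\right)}{-308 + \left(-655\right)^{2} - -1336200} = 2798652 \left(- \frac{1}{2807501}\right) - \frac{19248}{-308 + 429025 + 1336200} = - \frac{2798652}{2807501} - \frac{19248}{1764917} = - \frac{4993427271132}{4955006242417}$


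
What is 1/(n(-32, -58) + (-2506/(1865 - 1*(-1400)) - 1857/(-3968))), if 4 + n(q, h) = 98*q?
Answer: -12955520/40684213503 ≈ -0.00031844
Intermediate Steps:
n(q, h) = -4 + 98*q
1/(n(-32, -58) + (-2506/(1865 - 1*(-1400)) - 1857/(-3968))) = 1/((-4 + 98*(-32)) + (-2506/(1865 - 1*(-1400)) - 1857/(-3968))) = 1/((-4 - 3136) + (-2506/(1865 + 1400) - 1857*(-1/3968))) = 1/(-3140 + (-2506/3265 + 1857/3968)) = 1/(-3140 - 3880703/12955520) = 1/(-40684213503/12955520) = -12955520/40684213503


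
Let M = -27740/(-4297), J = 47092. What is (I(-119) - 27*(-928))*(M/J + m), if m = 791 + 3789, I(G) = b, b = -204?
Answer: 5758101733103580/50588581 ≈ 1.1382e+8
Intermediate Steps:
M = 27740/4297 (M = -27740*(-1/4297) = 27740/4297 ≈ 6.4557)
I(G) = -204
m = 4580
(I(-119) - 27*(-928))*(M/J + m) = (-204 - 27*(-928))*((27740/4297)/47092 + 4580) = (-204 + 25056)*((27740/4297)*(1/47092) + 4580) = 24852*(6935/50588581 + 4580) = 24852*(231695707915/50588581) = 5758101733103580/50588581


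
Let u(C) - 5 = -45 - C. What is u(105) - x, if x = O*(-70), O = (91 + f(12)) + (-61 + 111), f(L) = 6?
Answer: 10145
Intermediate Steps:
u(C) = -40 - C (u(C) = 5 + (-45 - C) = -40 - C)
O = 147 (O = (91 + 6) + (-61 + 111) = 97 + 50 = 147)
x = -10290 (x = 147*(-70) = -10290)
u(105) - x = (-40 - 1*105) - 1*(-10290) = (-40 - 105) + 10290 = -145 + 10290 = 10145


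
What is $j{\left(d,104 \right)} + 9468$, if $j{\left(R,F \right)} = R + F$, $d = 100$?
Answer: $9672$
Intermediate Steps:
$j{\left(R,F \right)} = F + R$
$j{\left(d,104 \right)} + 9468 = \left(104 + 100\right) + 9468 = 204 + 9468 = 9672$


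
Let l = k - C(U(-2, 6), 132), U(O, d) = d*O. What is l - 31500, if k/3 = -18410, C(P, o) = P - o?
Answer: -86586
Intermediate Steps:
U(O, d) = O*d
k = -55230 (k = 3*(-18410) = -55230)
l = -55086 (l = -55230 - (-2*6 - 1*132) = -55230 - (-12 - 132) = -55230 - 1*(-144) = -55230 + 144 = -55086)
l - 31500 = -55086 - 31500 = -86586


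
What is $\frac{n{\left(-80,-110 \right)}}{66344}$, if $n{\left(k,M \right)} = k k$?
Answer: $\frac{800}{8293} \approx 0.096467$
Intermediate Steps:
$n{\left(k,M \right)} = k^{2}$
$\frac{n{\left(-80,-110 \right)}}{66344} = \frac{\left(-80\right)^{2}}{66344} = 6400 \cdot \frac{1}{66344} = \frac{800}{8293}$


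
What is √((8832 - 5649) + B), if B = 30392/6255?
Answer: √13858339615/2085 ≈ 56.461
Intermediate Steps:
B = 30392/6255 (B = 30392*(1/6255) = 30392/6255 ≈ 4.8588)
√((8832 - 5649) + B) = √((8832 - 5649) + 30392/6255) = √(3183 + 30392/6255) = √(19940057/6255) = √13858339615/2085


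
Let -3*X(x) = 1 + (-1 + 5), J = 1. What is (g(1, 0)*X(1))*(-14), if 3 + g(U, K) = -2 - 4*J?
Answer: -210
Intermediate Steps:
g(U, K) = -9 (g(U, K) = -3 + (-2 - 4*1) = -3 + (-2 - 4) = -3 - 6 = -9)
X(x) = -5/3 (X(x) = -(1 + (-1 + 5))/3 = -(1 + 4)/3 = -1/3*5 = -5/3)
(g(1, 0)*X(1))*(-14) = -9*(-5/3)*(-14) = 15*(-14) = -210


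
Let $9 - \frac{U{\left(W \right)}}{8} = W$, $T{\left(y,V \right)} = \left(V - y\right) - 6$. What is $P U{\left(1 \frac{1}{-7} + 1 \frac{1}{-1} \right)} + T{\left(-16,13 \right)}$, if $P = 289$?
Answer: $\frac{164313}{7} \approx 23473.0$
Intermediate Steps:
$T{\left(y,V \right)} = -6 + V - y$
$U{\left(W \right)} = 72 - 8 W$
$P U{\left(1 \frac{1}{-7} + 1 \frac{1}{-1} \right)} + T{\left(-16,13 \right)} = 289 \left(72 - 8 \left(1 \frac{1}{-7} + 1 \frac{1}{-1}\right)\right) - -23 = 289 \left(72 - 8 \left(1 \left(- \frac{1}{7}\right) + 1 \left(-1\right)\right)\right) + \left(-6 + 13 + 16\right) = 289 \left(72 - 8 \left(- \frac{1}{7} - 1\right)\right) + 23 = 289 \left(72 - - \frac{64}{7}\right) + 23 = 289 \left(72 + \frac{64}{7}\right) + 23 = 289 \cdot \frac{568}{7} + 23 = \frac{164152}{7} + 23 = \frac{164313}{7}$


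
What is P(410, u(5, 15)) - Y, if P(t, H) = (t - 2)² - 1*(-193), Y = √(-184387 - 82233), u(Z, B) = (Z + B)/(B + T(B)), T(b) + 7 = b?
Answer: 166657 - 2*I*√66655 ≈ 1.6666e+5 - 516.35*I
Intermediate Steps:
T(b) = -7 + b
u(Z, B) = (B + Z)/(-7 + 2*B) (u(Z, B) = (Z + B)/(B + (-7 + B)) = (B + Z)/(-7 + 2*B))
Y = 2*I*√66655 (Y = √(-266620) = 2*I*√66655 ≈ 516.35*I)
P(t, H) = 193 + (-2 + t)² (P(t, H) = (-2 + t)² + 193 = 193 + (-2 + t)²)
P(410, u(5, 15)) - Y = (193 + (-2 + 410)²) - 2*I*√66655 = (193 + 408²) - 2*I*√66655 = (193 + 166464) - 2*I*√66655 = 166657 - 2*I*√66655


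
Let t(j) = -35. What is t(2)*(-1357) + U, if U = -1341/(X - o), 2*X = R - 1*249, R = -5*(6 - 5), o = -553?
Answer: 6743843/142 ≈ 47492.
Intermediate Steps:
R = -5 (R = -5*1 = -5)
X = -127 (X = (-5 - 1*249)/2 = (-5 - 249)/2 = (½)*(-254) = -127)
U = -447/142 (U = -1341/(-127 - 1*(-553)) = -1341/(-127 + 553) = -1341/426 = -1341*1/426 = -447/142 ≈ -3.1479)
t(2)*(-1357) + U = -35*(-1357) - 447/142 = 47495 - 447/142 = 6743843/142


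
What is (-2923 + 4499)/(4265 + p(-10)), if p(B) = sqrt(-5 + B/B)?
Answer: 6721640/18190229 - 3152*I/18190229 ≈ 0.36952 - 0.00017328*I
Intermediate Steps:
p(B) = 2*I (p(B) = sqrt(-5 + 1) = sqrt(-4) = 2*I)
(-2923 + 4499)/(4265 + p(-10)) = (-2923 + 4499)/(4265 + 2*I) = 1576*((4265 - 2*I)/18190229) = 1576*(4265 - 2*I)/18190229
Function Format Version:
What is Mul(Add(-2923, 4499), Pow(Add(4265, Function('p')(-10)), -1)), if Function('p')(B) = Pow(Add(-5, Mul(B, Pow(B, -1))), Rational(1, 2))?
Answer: Add(Rational(6721640, 18190229), Mul(Rational(-3152, 18190229), I)) ≈ Add(0.36952, Mul(-0.00017328, I))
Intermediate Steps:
Function('p')(B) = Mul(2, I) (Function('p')(B) = Pow(Add(-5, 1), Rational(1, 2)) = Pow(-4, Rational(1, 2)) = Mul(2, I))
Mul(Add(-2923, 4499), Pow(Add(4265, Function('p')(-10)), -1)) = Mul(Add(-2923, 4499), Pow(Add(4265, Mul(2, I)), -1)) = Mul(1576, Mul(Rational(1, 18190229), Add(4265, Mul(-2, I)))) = Mul(Rational(1576, 18190229), Add(4265, Mul(-2, I)))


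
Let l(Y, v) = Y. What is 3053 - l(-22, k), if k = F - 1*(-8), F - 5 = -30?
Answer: 3075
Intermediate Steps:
F = -25 (F = 5 - 30 = -25)
k = -17 (k = -25 - 1*(-8) = -25 + 8 = -17)
3053 - l(-22, k) = 3053 - 1*(-22) = 3053 + 22 = 3075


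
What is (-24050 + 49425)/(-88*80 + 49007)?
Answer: 25375/41967 ≈ 0.60464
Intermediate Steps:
(-24050 + 49425)/(-88*80 + 49007) = 25375/(-7040 + 49007) = 25375/41967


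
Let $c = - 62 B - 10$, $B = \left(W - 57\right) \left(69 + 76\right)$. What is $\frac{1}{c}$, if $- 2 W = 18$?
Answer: $\frac{1}{593330} \approx 1.6854 \cdot 10^{-6}$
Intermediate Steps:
$W = -9$ ($W = \left(- \frac{1}{2}\right) 18 = -9$)
$B = -9570$ ($B = \left(-9 - 57\right) \left(69 + 76\right) = \left(-66\right) 145 = -9570$)
$c = 593330$ ($c = \left(-62\right) \left(-9570\right) - 10 = 593340 - 10 = 593330$)
$\frac{1}{c} = \frac{1}{593330}$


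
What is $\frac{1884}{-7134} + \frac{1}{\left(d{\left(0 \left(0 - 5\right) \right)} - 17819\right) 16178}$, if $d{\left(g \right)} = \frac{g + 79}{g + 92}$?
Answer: $- \frac{4163654794168}{15766195812849} \approx -0.26409$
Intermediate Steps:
$d{\left(g \right)} = \frac{79 + g}{92 + g}$
$\frac{1884}{-7134} + \frac{1}{\left(d{\left(0 \left(0 - 5\right) \right)} - 17819\right) 16178} = \frac{1884}{-7134} + \frac{1}{\left(\frac{79 + 0 \left(0 - 5\right)}{92 + 0 \left(0 - 5\right)} - 17819\right) 16178} = 1884 \left(- \frac{1}{7134}\right) + \frac{1}{\frac{79 + 0 \left(-5\right)}{92 + 0 \left(-5\right)} - 17819} \cdot \frac{1}{16178} = - \frac{314}{1189} + \frac{1}{\frac{79 + 0}{92 + 0} - 17819} \cdot \frac{1}{16178} = - \frac{314}{1189} + \frac{1}{\frac{1}{92} \cdot 79 - 17819} \cdot \frac{1}{16178} = - \frac{314}{1189} + \frac{1}{\frac{79}{92} - 17819} \cdot \frac{1}{16178} = - \frac{314}{1189} + \frac{1}{- \frac{1639269}{92}} \cdot \frac{1}{16178} = - \frac{314}{1189} - \frac{46}{13260046941} = - \frac{4163654794168}{15766195812849}$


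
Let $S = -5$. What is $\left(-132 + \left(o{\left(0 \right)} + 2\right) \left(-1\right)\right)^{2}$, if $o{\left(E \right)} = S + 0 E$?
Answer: $16641$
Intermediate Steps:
$o{\left(E \right)} = -5$ ($o{\left(E \right)} = -5 + 0 E = -5 + 0 = -5$)
$\left(-132 + \left(o{\left(0 \right)} + 2\right) \left(-1\right)\right)^{2} = \left(-132 + \left(-5 + 2\right) \left(-1\right)\right)^{2} = \left(-132 - -3\right)^{2} = \left(-132 + 3\right)^{2} = \left(-129\right)^{2} = 16641$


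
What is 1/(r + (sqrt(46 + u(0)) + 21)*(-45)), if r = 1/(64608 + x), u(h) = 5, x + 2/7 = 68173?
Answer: -816390394476370/682269108524371849 + 38875733380125*sqrt(51)/682269108524371849 ≈ -0.00078966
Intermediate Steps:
x = 477209/7 (x = -2/7 + 68173 = 477209/7 ≈ 68173.)
r = 7/929465 (r = 1/(64608 + 477209/7) = 1/(929465/7) = 7/929465 ≈ 7.5312e-6)
1/(r + (sqrt(46 + u(0)) + 21)*(-45)) = 1/(7/929465 + (sqrt(46 + 5) + 21)*(-45)) = 1/(7/929465 + (sqrt(51) + 21)*(-45)) = 1/(7/929465 + (21 + sqrt(51))*(-45)) = 1/(7/929465 + (-945 - 45*sqrt(51))) = 1/(-878344418/929465 - 45*sqrt(51))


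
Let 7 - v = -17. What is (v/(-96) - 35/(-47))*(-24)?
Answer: -558/47 ≈ -11.872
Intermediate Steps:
v = 24 (v = 7 - 1*(-17) = 7 + 17 = 24)
(v/(-96) - 35/(-47))*(-24) = (24/(-96) - 35/(-47))*(-24) = (24*(-1/96) - 35*(-1/47))*(-24) = (-1/4 + 35/47)*(-24) = (93/188)*(-24) = -558/47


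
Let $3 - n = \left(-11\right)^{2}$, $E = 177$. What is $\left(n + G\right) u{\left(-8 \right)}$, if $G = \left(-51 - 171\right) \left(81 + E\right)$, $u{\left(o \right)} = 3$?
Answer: $-172182$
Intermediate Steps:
$n = -118$ ($n = 3 - \left(-11\right)^{2} = 3 - 121 = -118$)
$G = -57276$ ($G = \left(-51 - 171\right) \left(81 + 177\right) = \left(-222\right) 258 = -57276$)
$\left(n + G\right) u{\left(-8 \right)} = \left(-118 - 57276\right) 3 = \left(-57394\right) 3 = -172182$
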